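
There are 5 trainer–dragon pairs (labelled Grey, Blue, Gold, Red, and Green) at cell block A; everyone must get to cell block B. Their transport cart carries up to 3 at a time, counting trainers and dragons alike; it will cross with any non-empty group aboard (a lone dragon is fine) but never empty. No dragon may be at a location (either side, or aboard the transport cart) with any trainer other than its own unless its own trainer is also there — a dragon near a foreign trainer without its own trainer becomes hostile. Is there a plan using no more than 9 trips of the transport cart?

No

Counting alone: each trip to cell block B takes at most 3 across and each return brings at least 1 back, so after t trips out (and t−1 returns) at most 3t − (t−1) of the 10 are across; that first reaches 10 at t = 5, so at least 9 crossings are needed.
The safety rule pushes this higher. Following every safe sequence of crossings, the most of the 10 that can be at cell block B as the transport cart arrives there on crossing 9 is 9 — never all 10.
So the move cannot be finished within 9 crossings. (The shortest complete plan takes 11:)
1. dragon Grey and trainer Grey cross → cell block B.
2. trainer Grey crosses ← cell block A.
3. dragon Blue, dragon Gold, and dragon Red cross → cell block B.
4. dragon Grey crosses ← cell block A.
5. trainer Blue, trainer Gold, and trainer Red cross → cell block B.
6. dragon Blue and trainer Blue cross ← cell block A.
7. trainer Blue, trainer Green, and trainer Grey cross → cell block B.
8. dragon Gold crosses ← cell block A.
9. dragon Blue and dragon Grey cross → cell block B.
10. dragon Grey crosses ← cell block A.
11. dragon Gold, dragon Green, and dragon Grey cross → cell block B.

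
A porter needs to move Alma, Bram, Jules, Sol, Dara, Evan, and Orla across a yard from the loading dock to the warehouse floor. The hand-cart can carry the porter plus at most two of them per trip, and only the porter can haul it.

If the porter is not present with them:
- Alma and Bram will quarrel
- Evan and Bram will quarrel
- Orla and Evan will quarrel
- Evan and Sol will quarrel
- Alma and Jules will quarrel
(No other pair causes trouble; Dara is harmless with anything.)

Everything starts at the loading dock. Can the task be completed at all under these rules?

Yes

1. Porter goes to the warehouse floor with Alma and Evan.  [the loading dock: Bram, Dara, Jules, Orla, Sol | the warehouse floor: Alma, Evan]
2. Porter goes back to the loading dock alone.  [the loading dock: Bram, Dara, Jules, Orla, Sol | the warehouse floor: Alma, Evan]
3. Porter goes to the warehouse floor with Jules.  [the loading dock: Bram, Dara, Orla, Sol | the warehouse floor: Alma, Evan, Jules]
4. Porter goes back to the loading dock with Alma.  [the loading dock: Alma, Bram, Dara, Orla, Sol | the warehouse floor: Evan, Jules]
5. Porter goes to the warehouse floor with Bram and Sol.  [the loading dock: Alma, Dara, Orla | the warehouse floor: Bram, Evan, Jules, Sol]
6. Porter goes back to the loading dock with Evan.  [the loading dock: Alma, Dara, Evan, Orla | the warehouse floor: Bram, Jules, Sol]
7. Porter goes to the warehouse floor with Dara and Orla.  [the loading dock: Alma, Evan | the warehouse floor: Bram, Dara, Jules, Orla, Sol]
8. Porter goes back to the loading dock alone.  [the loading dock: Alma, Evan | the warehouse floor: Bram, Dara, Jules, Orla, Sol]
9. Porter goes to the warehouse floor with Alma and Evan.  [the loading dock: — | the warehouse floor: Alma, Bram, Dara, Evan, Jules, Orla, Sol]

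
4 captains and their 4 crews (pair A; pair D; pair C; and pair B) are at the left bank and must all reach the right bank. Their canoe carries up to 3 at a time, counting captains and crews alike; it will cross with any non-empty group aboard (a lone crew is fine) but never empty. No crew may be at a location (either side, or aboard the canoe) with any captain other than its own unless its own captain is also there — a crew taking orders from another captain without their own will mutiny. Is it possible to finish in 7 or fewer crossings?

No

Counting alone: each trip to the right bank takes at most 3 across and each return brings at least 1 back, so after t trips out (and t−1 returns) at most 3t − (t−1) of the 8 are across; that first reaches 8 at t = 4, so at least 7 crossings are needed.
The safety rule pushes this higher. Following every safe sequence of crossings, the most of the 8 that can be at the right bank as the canoe arrives there on crossing 7 is 7 — never all 8.
So the move cannot be finished within 7 crossings. (The shortest complete plan takes 9:)
1. captain A and crew A cross → the right bank.
2. captain A crosses ← the left bank.
3. captain A, captain D, and crew D cross → the right bank.
4. captain A and crew A cross ← the left bank.
5. captain A, captain B, and captain C cross → the right bank.
6. crew D crosses ← the left bank.
7. crew A and crew D cross → the right bank.
8. crew A crosses ← the left bank.
9. crew A, crew B, and crew C cross → the right bank.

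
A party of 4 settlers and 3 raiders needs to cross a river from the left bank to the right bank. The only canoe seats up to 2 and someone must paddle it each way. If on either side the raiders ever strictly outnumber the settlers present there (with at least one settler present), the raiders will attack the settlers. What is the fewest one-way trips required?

Counting alone: each trip to the right bank takes at most 2 across and each return brings at least 1 back, so after t trips out (and t−1 returns) at most 2t − (t−1) of the 7 are across; that first reaches 7 at t = 6, so at least 11 crossings are needed.
The plan below uses exactly 11 crossings, so it is optimal:
1. 2 raiders → the right bank.  (the left bank: 4S 1R; the right bank: 0S 2R)
2. 1 raider ← the left bank.  (the left bank: 4S 2R; the right bank: 0S 1R)
3. 2 raiders → the right bank.  (the left bank: 4S 0R; the right bank: 0S 3R)
4. 1 raider ← the left bank.  (the left bank: 4S 1R; the right bank: 0S 2R)
5. 2 settlers → the right bank.  (the left bank: 2S 1R; the right bank: 2S 2R)
6. 1 raider ← the left bank.  (the left bank: 2S 2R; the right bank: 2S 1R)
7. 1 settler and 1 raider → the right bank.  (the left bank: 1S 1R; the right bank: 3S 2R)
8. 1 settler ← the left bank.  (the left bank: 2S 1R; the right bank: 2S 2R)
9. 1 settler and 1 raider → the right bank.  (the left bank: 1S 0R; the right bank: 3S 3R)
10. 1 raider ← the left bank.  (the left bank: 1S 1R; the right bank: 3S 2R)
11. 1 settler and 1 raider → the right bank.  (the left bank: 0S 0R; the right bank: 4S 3R)

11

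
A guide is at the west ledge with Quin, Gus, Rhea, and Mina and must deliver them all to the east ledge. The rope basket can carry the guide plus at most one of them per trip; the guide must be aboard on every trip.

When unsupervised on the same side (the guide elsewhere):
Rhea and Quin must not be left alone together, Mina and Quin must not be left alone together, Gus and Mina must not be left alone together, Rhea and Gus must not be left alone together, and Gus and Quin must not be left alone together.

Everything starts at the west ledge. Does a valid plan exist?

No

Whatever the first load, the items left behind include a forbidden pair without the guide. No opening move is safe, so no plan exists.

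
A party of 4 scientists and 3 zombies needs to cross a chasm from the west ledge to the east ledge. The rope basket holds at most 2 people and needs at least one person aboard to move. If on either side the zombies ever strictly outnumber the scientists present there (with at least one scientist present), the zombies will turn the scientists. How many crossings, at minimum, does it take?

11

Counting alone: each trip to the east ledge takes at most 2 across and each return brings at least 1 back, so after t trips out (and t−1 returns) at most 2t − (t−1) of the 7 are across; that first reaches 7 at t = 6, so at least 11 crossings are needed.
The plan below uses exactly 11 crossings, so it is optimal:
1. 2 zombies → the east ledge.  (the west ledge: 4S 1Z; the east ledge: 0S 2Z)
2. 1 zombie ← the west ledge.  (the west ledge: 4S 2Z; the east ledge: 0S 1Z)
3. 2 zombies → the east ledge.  (the west ledge: 4S 0Z; the east ledge: 0S 3Z)
4. 1 zombie ← the west ledge.  (the west ledge: 4S 1Z; the east ledge: 0S 2Z)
5. 2 scientists → the east ledge.  (the west ledge: 2S 1Z; the east ledge: 2S 2Z)
6. 1 zombie ← the west ledge.  (the west ledge: 2S 2Z; the east ledge: 2S 1Z)
7. 1 scientist and 1 zombie → the east ledge.  (the west ledge: 1S 1Z; the east ledge: 3S 2Z)
8. 1 scientist ← the west ledge.  (the west ledge: 2S 1Z; the east ledge: 2S 2Z)
9. 1 scientist and 1 zombie → the east ledge.  (the west ledge: 1S 0Z; the east ledge: 3S 3Z)
10. 1 zombie ← the west ledge.  (the west ledge: 1S 1Z; the east ledge: 3S 2Z)
11. 1 scientist and 1 zombie → the east ledge.  (the west ledge: 0S 0Z; the east ledge: 4S 3Z)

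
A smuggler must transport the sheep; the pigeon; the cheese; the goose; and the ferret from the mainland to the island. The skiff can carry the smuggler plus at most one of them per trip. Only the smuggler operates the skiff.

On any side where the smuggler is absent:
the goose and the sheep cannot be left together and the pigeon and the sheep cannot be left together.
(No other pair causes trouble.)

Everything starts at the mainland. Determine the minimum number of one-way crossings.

Counting alone: the smuggler can take at most 1 across per trip to the island, so moving all 5 needs at least 5 loaded trips out, with a return between consecutive ones — at least 9 crossings.
The safety rule pushes this higher. Following every safe sequence of crossings, the most of the 5 that can be at the island as the skiff arrives there on crossing 9 is 4 — never all 5.
So no plan with fewer than 11 crossings exists, and this one achieves 11:
1. Smuggler goes to the island with the sheep.
2. Smuggler goes back to the mainland alone.
3. Smuggler goes to the island with the pigeon.
4. Smuggler goes back to the mainland with the sheep.
5. Smuggler goes to the island with the goose.
6. Smuggler goes back to the mainland alone.
7. Smuggler goes to the island with the cheese.
8. Smuggler goes back to the mainland alone.
9. Smuggler goes to the island with the ferret.
10. Smuggler goes back to the mainland alone.
11. Smuggler goes to the island with the sheep.

11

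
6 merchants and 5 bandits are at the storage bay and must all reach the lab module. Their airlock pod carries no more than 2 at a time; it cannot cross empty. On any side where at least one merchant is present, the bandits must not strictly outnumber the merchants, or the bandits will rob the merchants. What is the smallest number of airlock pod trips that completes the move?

Counting alone: each trip to the lab module takes at most 2 across and each return brings at least 1 back, so after t trips out (and t−1 returns) at most 2t − (t−1) of the 11 are across; that first reaches 11 at t = 10, so at least 19 crossings are needed.
The plan below uses exactly 19 crossings, so it is optimal:
1. 2 bandits → the lab module.  (the storage bay: 6M 3B; the lab module: 0M 2B)
2. 1 bandit ← the storage bay.  (the storage bay: 6M 4B; the lab module: 0M 1B)
3. 2 bandits → the lab module.  (the storage bay: 6M 2B; the lab module: 0M 3B)
4. 1 bandit ← the storage bay.  (the storage bay: 6M 3B; the lab module: 0M 2B)
5. 2 merchants → the lab module.  (the storage bay: 4M 3B; the lab module: 2M 2B)
6. 1 bandit ← the storage bay.  (the storage bay: 4M 4B; the lab module: 2M 1B)
7. 1 merchant and 1 bandit → the lab module.  (the storage bay: 3M 3B; the lab module: 3M 2B)
8. 1 merchant ← the storage bay.  (the storage bay: 4M 3B; the lab module: 2M 2B)
9. 1 merchant and 1 bandit → the lab module.  (the storage bay: 3M 2B; the lab module: 3M 3B)
10. 1 bandit ← the storage bay.  (the storage bay: 3M 3B; the lab module: 3M 2B)
11. 1 merchant and 1 bandit → the lab module.  (the storage bay: 2M 2B; the lab module: 4M 3B)
12. 1 merchant ← the storage bay.  (the storage bay: 3M 2B; the lab module: 3M 3B)
13. 1 merchant and 1 bandit → the lab module.  (the storage bay: 2M 1B; the lab module: 4M 4B)
14. 1 bandit ← the storage bay.  (the storage bay: 2M 2B; the lab module: 4M 3B)
15. 1 merchant and 1 bandit → the lab module.  (the storage bay: 1M 1B; the lab module: 5M 4B)
16. 1 merchant ← the storage bay.  (the storage bay: 2M 1B; the lab module: 4M 4B)
17. 1 merchant and 1 bandit → the lab module.  (the storage bay: 1M 0B; the lab module: 5M 5B)
18. 1 bandit ← the storage bay.  (the storage bay: 1M 1B; the lab module: 5M 4B)
19. 1 merchant and 1 bandit → the lab module.  (the storage bay: 0M 0B; the lab module: 6M 5B)

19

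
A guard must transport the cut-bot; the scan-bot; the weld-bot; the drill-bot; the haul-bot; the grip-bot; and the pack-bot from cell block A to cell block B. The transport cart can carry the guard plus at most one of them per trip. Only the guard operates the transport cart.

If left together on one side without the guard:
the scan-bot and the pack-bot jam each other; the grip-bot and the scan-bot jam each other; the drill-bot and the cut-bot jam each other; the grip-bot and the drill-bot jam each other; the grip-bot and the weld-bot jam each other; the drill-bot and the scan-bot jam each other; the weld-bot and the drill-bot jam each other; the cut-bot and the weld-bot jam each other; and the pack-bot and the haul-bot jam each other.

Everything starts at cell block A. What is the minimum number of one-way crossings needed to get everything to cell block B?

Whatever the first load, the items left behind include a forbidden pair without the guard. No opening move is safe, so no plan exists.

impossible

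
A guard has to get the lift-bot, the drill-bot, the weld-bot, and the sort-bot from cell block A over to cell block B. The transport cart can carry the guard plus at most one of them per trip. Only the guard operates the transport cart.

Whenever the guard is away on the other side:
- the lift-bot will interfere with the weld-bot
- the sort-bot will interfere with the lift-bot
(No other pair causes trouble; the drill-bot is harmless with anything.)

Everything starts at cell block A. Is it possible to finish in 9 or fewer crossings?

Yes — this plan uses 9 crossings (≤ 9):
1. Guard goes to cell block B with the lift-bot.
2. Guard goes back to cell block A alone.
3. Guard goes to cell block B with the drill-bot.
4. Guard goes back to cell block A alone.
5. Guard goes to cell block B with the weld-bot.
6. Guard goes back to cell block A with the lift-bot.
7. Guard goes to cell block B with the sort-bot.
8. Guard goes back to cell block A alone.
9. Guard goes to cell block B with the lift-bot.

Yes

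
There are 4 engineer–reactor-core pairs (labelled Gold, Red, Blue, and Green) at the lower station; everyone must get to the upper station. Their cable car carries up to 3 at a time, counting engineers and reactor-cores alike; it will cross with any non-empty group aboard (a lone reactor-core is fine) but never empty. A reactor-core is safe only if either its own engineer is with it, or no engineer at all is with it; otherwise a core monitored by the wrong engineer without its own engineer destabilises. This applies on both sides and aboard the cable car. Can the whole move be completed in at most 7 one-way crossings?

Counting alone: each trip to the upper station takes at most 3 across and each return brings at least 1 back, so after t trips out (and t−1 returns) at most 3t − (t−1) of the 8 are across; that first reaches 8 at t = 4, so at least 7 crossings are needed.
The safety rule pushes this higher. Following every safe sequence of crossings, the most of the 8 that can be at the upper station as the cable car arrives there on crossing 7 is 7 — never all 8.
So the move cannot be finished within 7 crossings. (The shortest complete plan takes 9:)
1. engineer Gold and reactor-core Gold cross → the upper station.
2. engineer Gold crosses ← the lower station.
3. engineer Gold, engineer Red, and reactor-core Red cross → the upper station.
4. engineer Gold and reactor-core Gold cross ← the lower station.
5. engineer Blue, engineer Gold, and engineer Green cross → the upper station.
6. reactor-core Red crosses ← the lower station.
7. reactor-core Gold and reactor-core Red cross → the upper station.
8. reactor-core Gold crosses ← the lower station.
9. reactor-core Blue, reactor-core Gold, and reactor-core Green cross → the upper station.

No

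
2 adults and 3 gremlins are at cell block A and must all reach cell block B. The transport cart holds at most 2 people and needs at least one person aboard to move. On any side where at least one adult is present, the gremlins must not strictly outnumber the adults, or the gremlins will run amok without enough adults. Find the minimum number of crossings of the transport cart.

impossible

The gremlins already outnumber the adults at cell block A before anyone moves, so the starting position itself is disallowed.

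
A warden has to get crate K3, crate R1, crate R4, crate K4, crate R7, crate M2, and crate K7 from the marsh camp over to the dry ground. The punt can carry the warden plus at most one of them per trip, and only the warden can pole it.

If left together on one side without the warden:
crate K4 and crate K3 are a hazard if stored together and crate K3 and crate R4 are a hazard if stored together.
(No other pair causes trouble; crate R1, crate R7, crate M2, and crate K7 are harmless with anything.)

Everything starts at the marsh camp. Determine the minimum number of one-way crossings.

Counting alone: the warden can take at most 1 across per trip to the dry ground, so moving all 7 needs at least 7 loaded trips out, with a return between consecutive ones — at least 13 crossings.
The safety rule pushes this higher. Following every safe sequence of crossings, the most of the 7 that can be at the dry ground as the punt arrives there on crossing 13 is 6 — never all 7.
So no plan with fewer than 15 crossings exists, and this one achieves 15:
1. Warden goes to the dry ground with crate K3.
2. Warden goes back to the marsh camp alone.
3. Warden goes to the dry ground with crate R1.
4. Warden goes back to the marsh camp alone.
5. Warden goes to the dry ground with crate R4.
6. Warden goes back to the marsh camp with crate K3.
7. Warden goes to the dry ground with crate K4.
8. Warden goes back to the marsh camp alone.
9. Warden goes to the dry ground with crate R7.
10. Warden goes back to the marsh camp alone.
11. Warden goes to the dry ground with crate M2.
12. Warden goes back to the marsh camp alone.
13. Warden goes to the dry ground with crate K7.
14. Warden goes back to the marsh camp alone.
15. Warden goes to the dry ground with crate K3.

15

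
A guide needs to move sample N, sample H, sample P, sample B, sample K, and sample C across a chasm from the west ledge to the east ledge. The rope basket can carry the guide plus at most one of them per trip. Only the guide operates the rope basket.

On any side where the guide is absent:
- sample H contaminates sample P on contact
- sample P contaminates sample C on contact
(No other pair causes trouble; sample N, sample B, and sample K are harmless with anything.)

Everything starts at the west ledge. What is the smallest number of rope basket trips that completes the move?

Counting alone: the guide can take at most 1 across per trip to the east ledge, so moving all 6 needs at least 6 loaded trips out, with a return between consecutive ones — at least 11 crossings.
The safety rule pushes this higher. Following every safe sequence of crossings, the most of the 6 that can be at the east ledge as the rope basket arrives there on crossing 11 is 5 — never all 6.
So no plan with fewer than 13 crossings exists, and this one achieves 13:
1. Guide goes to the east ledge with sample P.  [the west ledge: sample B, sample C, sample H, sample K, sample N | the east ledge: sample P]
2. Guide goes back to the west ledge alone.  [the west ledge: sample B, sample C, sample H, sample K, sample N | the east ledge: sample P]
3. Guide goes to the east ledge with sample N.  [the west ledge: sample B, sample C, sample H, sample K | the east ledge: sample N, sample P]
4. Guide goes back to the west ledge alone.  [the west ledge: sample B, sample C, sample H, sample K | the east ledge: sample N, sample P]
5. Guide goes to the east ledge with sample H.  [the west ledge: sample B, sample C, sample K | the east ledge: sample H, sample N, sample P]
6. Guide goes back to the west ledge with sample P.  [the west ledge: sample B, sample C, sample K, sample P | the east ledge: sample H, sample N]
7. Guide goes to the east ledge with sample C.  [the west ledge: sample B, sample K, sample P | the east ledge: sample C, sample H, sample N]
8. Guide goes back to the west ledge alone.  [the west ledge: sample B, sample K, sample P | the east ledge: sample C, sample H, sample N]
9. Guide goes to the east ledge with sample B.  [the west ledge: sample K, sample P | the east ledge: sample B, sample C, sample H, sample N]
10. Guide goes back to the west ledge alone.  [the west ledge: sample K, sample P | the east ledge: sample B, sample C, sample H, sample N]
11. Guide goes to the east ledge with sample K.  [the west ledge: sample P | the east ledge: sample B, sample C, sample H, sample K, sample N]
12. Guide goes back to the west ledge alone.  [the west ledge: sample P | the east ledge: sample B, sample C, sample H, sample K, sample N]
13. Guide goes to the east ledge with sample P.  [the west ledge: — | the east ledge: sample B, sample C, sample H, sample K, sample N, sample P]

13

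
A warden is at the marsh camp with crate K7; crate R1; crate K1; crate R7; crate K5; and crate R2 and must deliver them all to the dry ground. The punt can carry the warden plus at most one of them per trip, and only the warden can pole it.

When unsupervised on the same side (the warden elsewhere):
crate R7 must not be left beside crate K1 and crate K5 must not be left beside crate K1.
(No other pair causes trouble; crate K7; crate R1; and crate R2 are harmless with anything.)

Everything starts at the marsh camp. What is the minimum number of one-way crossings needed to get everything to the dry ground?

Counting alone: the warden can take at most 1 across per trip to the dry ground, so moving all 6 needs at least 6 loaded trips out, with a return between consecutive ones — at least 11 crossings.
The safety rule pushes this higher. Following every safe sequence of crossings, the most of the 6 that can be at the dry ground as the punt arrives there on crossing 11 is 5 — never all 6.
So no plan with fewer than 13 crossings exists, and this one achieves 13:
1. Warden goes to the dry ground with crate K1.  [the marsh camp: crate K5, crate K7, crate R1, crate R2, crate R7 | the dry ground: crate K1]
2. Warden goes back to the marsh camp alone.  [the marsh camp: crate K5, crate K7, crate R1, crate R2, crate R7 | the dry ground: crate K1]
3. Warden goes to the dry ground with crate K7.  [the marsh camp: crate K5, crate R1, crate R2, crate R7 | the dry ground: crate K1, crate K7]
4. Warden goes back to the marsh camp alone.  [the marsh camp: crate K5, crate R1, crate R2, crate R7 | the dry ground: crate K1, crate K7]
5. Warden goes to the dry ground with crate R1.  [the marsh camp: crate K5, crate R2, crate R7 | the dry ground: crate K1, crate K7, crate R1]
6. Warden goes back to the marsh camp alone.  [the marsh camp: crate K5, crate R2, crate R7 | the dry ground: crate K1, crate K7, crate R1]
7. Warden goes to the dry ground with crate R7.  [the marsh camp: crate K5, crate R2 | the dry ground: crate K1, crate K7, crate R1, crate R7]
8. Warden goes back to the marsh camp with crate K1.  [the marsh camp: crate K1, crate K5, crate R2 | the dry ground: crate K7, crate R1, crate R7]
9. Warden goes to the dry ground with crate K5.  [the marsh camp: crate K1, crate R2 | the dry ground: crate K5, crate K7, crate R1, crate R7]
10. Warden goes back to the marsh camp alone.  [the marsh camp: crate K1, crate R2 | the dry ground: crate K5, crate K7, crate R1, crate R7]
11. Warden goes to the dry ground with crate R2.  [the marsh camp: crate K1 | the dry ground: crate K5, crate K7, crate R1, crate R2, crate R7]
12. Warden goes back to the marsh camp alone.  [the marsh camp: crate K1 | the dry ground: crate K5, crate K7, crate R1, crate R2, crate R7]
13. Warden goes to the dry ground with crate K1.  [the marsh camp: — | the dry ground: crate K1, crate K5, crate K7, crate R1, crate R2, crate R7]

13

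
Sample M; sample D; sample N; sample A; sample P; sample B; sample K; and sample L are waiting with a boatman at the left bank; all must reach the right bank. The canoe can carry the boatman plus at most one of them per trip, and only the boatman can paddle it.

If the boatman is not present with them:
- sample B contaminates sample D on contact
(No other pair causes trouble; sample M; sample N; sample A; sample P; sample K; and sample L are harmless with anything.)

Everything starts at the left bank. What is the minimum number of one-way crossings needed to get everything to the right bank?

15

Counting alone: the boatman can take at most 1 across per trip to the right bank, so moving all 8 needs at least 8 loaded trips out, with a return between consecutive ones — at least 15 crossings.
The plan below uses exactly 15 crossings, so it is optimal:
1. Boatman goes to the right bank with sample D.  [the left bank: sample A, sample B, sample K, sample L, sample M, sample N, sample P | the right bank: sample D]
2. Boatman goes back to the left bank alone.  [the left bank: sample A, sample B, sample K, sample L, sample M, sample N, sample P | the right bank: sample D]
3. Boatman goes to the right bank with sample M.  [the left bank: sample A, sample B, sample K, sample L, sample N, sample P | the right bank: sample D, sample M]
4. Boatman goes back to the left bank alone.  [the left bank: sample A, sample B, sample K, sample L, sample N, sample P | the right bank: sample D, sample M]
5. Boatman goes to the right bank with sample N.  [the left bank: sample A, sample B, sample K, sample L, sample P | the right bank: sample D, sample M, sample N]
6. Boatman goes back to the left bank alone.  [the left bank: sample A, sample B, sample K, sample L, sample P | the right bank: sample D, sample M, sample N]
7. Boatman goes to the right bank with sample A.  [the left bank: sample B, sample K, sample L, sample P | the right bank: sample A, sample D, sample M, sample N]
8. Boatman goes back to the left bank alone.  [the left bank: sample B, sample K, sample L, sample P | the right bank: sample A, sample D, sample M, sample N]
9. Boatman goes to the right bank with sample P.  [the left bank: sample B, sample K, sample L | the right bank: sample A, sample D, sample M, sample N, sample P]
10. Boatman goes back to the left bank alone.  [the left bank: sample B, sample K, sample L | the right bank: sample A, sample D, sample M, sample N, sample P]
11. Boatman goes to the right bank with sample K.  [the left bank: sample B, sample L | the right bank: sample A, sample D, sample K, sample M, sample N, sample P]
12. Boatman goes back to the left bank alone.  [the left bank: sample B, sample L | the right bank: sample A, sample D, sample K, sample M, sample N, sample P]
13. Boatman goes to the right bank with sample L.  [the left bank: sample B | the right bank: sample A, sample D, sample K, sample L, sample M, sample N, sample P]
14. Boatman goes back to the left bank alone.  [the left bank: sample B | the right bank: sample A, sample D, sample K, sample L, sample M, sample N, sample P]
15. Boatman goes to the right bank with sample B.  [the left bank: — | the right bank: sample A, sample B, sample D, sample K, sample L, sample M, sample N, sample P]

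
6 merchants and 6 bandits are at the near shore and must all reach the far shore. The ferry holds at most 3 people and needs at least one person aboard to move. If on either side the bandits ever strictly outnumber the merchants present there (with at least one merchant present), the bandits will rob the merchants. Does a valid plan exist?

No

Following every safe sequence of crossings from the start, the most of the 12 that can be at the far shore as the ferry arrives there on crossings 1, 3, 5 is 3, 5, 6 respectively; the best ever achieved is 6 of 12.
From crossing 7 on, no configuration arises that was not already reachable earlier: only 17 distinct safe configurations (who is on which side, and where the ferry is) can ever be reached, none of them has everyone across, and every continuation just revisits them. They are: 0 merchants + 0 bandits across (ferry back at the start); 0 merchants + 1 bandit across (ferry there); 0 merchants + 1 bandit across (ferry back at the start); 0 merchants + 2 bandits across (ferry there); 0 merchants + 2 bandits across (ferry back at the start); 0 merchants + 3 bandits across (ferry there); 0 merchants + 3 bandits across (ferry back at the start); 0 merchants + 4 bandits across (ferry there); 0 merchants + 4 bandits across (ferry back at the start); 0 merchants + 5 bandits across (ferry there); 0 merchants + 5 bandits across (ferry back at the start); 0 merchants + 6 bandits across (ferry there); 1 merchant + 1 bandit across (ferry there); 1 merchant + 1 bandit across (ferry back at the start); 2 merchants + 2 bandits across (ferry there); 2 merchants + 2 bandits across (ferry back at the start); 3 merchants + 3 bandits across (ferry there). So no valid plan exists.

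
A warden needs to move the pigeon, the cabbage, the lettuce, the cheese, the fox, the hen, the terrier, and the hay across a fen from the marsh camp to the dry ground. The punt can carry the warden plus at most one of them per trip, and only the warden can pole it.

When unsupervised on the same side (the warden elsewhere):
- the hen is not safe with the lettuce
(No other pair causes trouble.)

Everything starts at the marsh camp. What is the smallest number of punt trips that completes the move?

15

Counting alone: the warden can take at most 1 across per trip to the dry ground, so moving all 8 needs at least 8 loaded trips out, with a return between consecutive ones — at least 15 crossings.
The plan below uses exactly 15 crossings, so it is optimal:
1. Warden goes to the dry ground with the lettuce.
2. Warden goes back to the marsh camp alone.
3. Warden goes to the dry ground with the pigeon.
4. Warden goes back to the marsh camp alone.
5. Warden goes to the dry ground with the cabbage.
6. Warden goes back to the marsh camp alone.
7. Warden goes to the dry ground with the cheese.
8. Warden goes back to the marsh camp alone.
9. Warden goes to the dry ground with the fox.
10. Warden goes back to the marsh camp alone.
11. Warden goes to the dry ground with the terrier.
12. Warden goes back to the marsh camp alone.
13. Warden goes to the dry ground with the hay.
14. Warden goes back to the marsh camp alone.
15. Warden goes to the dry ground with the hen.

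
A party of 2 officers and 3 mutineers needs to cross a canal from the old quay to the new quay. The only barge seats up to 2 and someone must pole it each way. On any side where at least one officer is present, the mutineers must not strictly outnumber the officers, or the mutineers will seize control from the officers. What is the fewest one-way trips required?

The mutineers already outnumber the officers at the old quay before anyone moves, so the starting position itself is disallowed.

impossible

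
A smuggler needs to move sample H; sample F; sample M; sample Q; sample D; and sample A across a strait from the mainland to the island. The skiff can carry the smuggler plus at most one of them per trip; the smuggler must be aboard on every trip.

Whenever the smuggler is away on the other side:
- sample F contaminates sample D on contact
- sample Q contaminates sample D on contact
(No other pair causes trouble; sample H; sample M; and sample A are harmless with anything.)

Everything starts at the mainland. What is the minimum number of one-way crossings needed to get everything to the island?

13

Counting alone: the smuggler can take at most 1 across per trip to the island, so moving all 6 needs at least 6 loaded trips out, with a return between consecutive ones — at least 11 crossings.
The safety rule pushes this higher. Following every safe sequence of crossings, the most of the 6 that can be at the island as the skiff arrives there on crossing 11 is 5 — never all 6.
So no plan with fewer than 13 crossings exists, and this one achieves 13:
1. Smuggler goes to the island with sample D.
2. Smuggler goes back to the mainland alone.
3. Smuggler goes to the island with sample H.
4. Smuggler goes back to the mainland alone.
5. Smuggler goes to the island with sample F.
6. Smuggler goes back to the mainland with sample D.
7. Smuggler goes to the island with sample Q.
8. Smuggler goes back to the mainland alone.
9. Smuggler goes to the island with sample M.
10. Smuggler goes back to the mainland alone.
11. Smuggler goes to the island with sample A.
12. Smuggler goes back to the mainland alone.
13. Smuggler goes to the island with sample D.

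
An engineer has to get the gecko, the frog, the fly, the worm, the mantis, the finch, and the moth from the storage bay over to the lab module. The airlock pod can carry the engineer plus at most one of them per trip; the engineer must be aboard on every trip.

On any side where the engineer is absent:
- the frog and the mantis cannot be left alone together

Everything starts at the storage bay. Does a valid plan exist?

Yes

1. Engineer goes to the lab module with the frog.  [the storage bay: the finch, the fly, the gecko, the mantis, the moth, the worm | the lab module: the frog]
2. Engineer goes back to the storage bay alone.  [the storage bay: the finch, the fly, the gecko, the mantis, the moth, the worm | the lab module: the frog]
3. Engineer goes to the lab module with the gecko.  [the storage bay: the finch, the fly, the mantis, the moth, the worm | the lab module: the frog, the gecko]
4. Engineer goes back to the storage bay alone.  [the storage bay: the finch, the fly, the mantis, the moth, the worm | the lab module: the frog, the gecko]
5. Engineer goes to the lab module with the fly.  [the storage bay: the finch, the mantis, the moth, the worm | the lab module: the fly, the frog, the gecko]
6. Engineer goes back to the storage bay alone.  [the storage bay: the finch, the mantis, the moth, the worm | the lab module: the fly, the frog, the gecko]
7. Engineer goes to the lab module with the worm.  [the storage bay: the finch, the mantis, the moth | the lab module: the fly, the frog, the gecko, the worm]
8. Engineer goes back to the storage bay alone.  [the storage bay: the finch, the mantis, the moth | the lab module: the fly, the frog, the gecko, the worm]
9. Engineer goes to the lab module with the finch.  [the storage bay: the mantis, the moth | the lab module: the finch, the fly, the frog, the gecko, the worm]
10. Engineer goes back to the storage bay alone.  [the storage bay: the mantis, the moth | the lab module: the finch, the fly, the frog, the gecko, the worm]
11. Engineer goes to the lab module with the moth.  [the storage bay: the mantis | the lab module: the finch, the fly, the frog, the gecko, the moth, the worm]
12. Engineer goes back to the storage bay alone.  [the storage bay: the mantis | the lab module: the finch, the fly, the frog, the gecko, the moth, the worm]
13. Engineer goes to the lab module with the mantis.  [the storage bay: — | the lab module: the finch, the fly, the frog, the gecko, the mantis, the moth, the worm]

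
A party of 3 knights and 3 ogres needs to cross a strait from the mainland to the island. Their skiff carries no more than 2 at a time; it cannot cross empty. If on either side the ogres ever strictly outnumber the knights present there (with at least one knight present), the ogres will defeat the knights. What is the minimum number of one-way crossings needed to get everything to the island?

Counting alone: each trip to the island takes at most 2 across and each return brings at least 1 back, so after t trips out (and t−1 returns) at most 2t − (t−1) of the 6 are across; that first reaches 6 at t = 5, so at least 9 crossings are needed.
The safety rule pushes this higher. Following every safe sequence of crossings, the most of the 6 that can be at the island as the skiff arrives there on crossing 9 is 5 — never all 6.
So no plan with fewer than 11 crossings exists, and this one achieves 11:
1. 2 ogres → the island.  (the mainland: 3K 1O; the island: 0K 2O)
2. 1 ogre ← the mainland.  (the mainland: 3K 2O; the island: 0K 1O)
3. 2 ogres → the island.  (the mainland: 3K 0O; the island: 0K 3O)
4. 1 ogre ← the mainland.  (the mainland: 3K 1O; the island: 0K 2O)
5. 2 knights → the island.  (the mainland: 1K 1O; the island: 2K 2O)
6. 1 knight and 1 ogre ← the mainland.  (the mainland: 2K 2O; the island: 1K 1O)
7. 2 knights → the island.  (the mainland: 0K 2O; the island: 3K 1O)
8. 1 ogre ← the mainland.  (the mainland: 0K 3O; the island: 3K 0O)
9. 2 ogres → the island.  (the mainland: 0K 1O; the island: 3K 2O)
10. 1 ogre ← the mainland.  (the mainland: 0K 2O; the island: 3K 1O)
11. 2 ogres → the island.  (the mainland: 0K 0O; the island: 3K 3O)

11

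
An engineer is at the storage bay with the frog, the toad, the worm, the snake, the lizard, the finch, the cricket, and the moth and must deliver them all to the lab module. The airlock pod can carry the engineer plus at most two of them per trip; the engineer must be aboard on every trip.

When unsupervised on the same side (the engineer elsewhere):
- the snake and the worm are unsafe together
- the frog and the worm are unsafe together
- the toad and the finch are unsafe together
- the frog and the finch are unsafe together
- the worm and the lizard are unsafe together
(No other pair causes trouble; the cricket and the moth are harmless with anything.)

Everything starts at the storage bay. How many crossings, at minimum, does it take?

Counting alone: the engineer can take at most 2 across per trip to the lab module, so moving all 8 needs at least 4 loaded trips out, with a return between consecutive ones — at least 7 crossings.
The safety rule pushes this higher. Following every safe sequence of crossings, the most of the 8 that can be at the lab module as the airlock pod arrives there on crossing 7 is 7 — never all 8.
So no plan with fewer than 9 crossings exists, and this one achieves 9:
1. Engineer goes to the lab module with the finch and the worm.
2. Engineer goes back to the storage bay alone.
3. Engineer goes to the lab module with the frog and the toad.
4. Engineer goes back to the storage bay with the finch and the worm.
5. Engineer goes to the lab module with the lizard and the snake.
6. Engineer goes back to the storage bay alone.
7. Engineer goes to the lab module with the cricket and the moth.
8. Engineer goes back to the storage bay alone.
9. Engineer goes to the lab module with the finch and the worm.

9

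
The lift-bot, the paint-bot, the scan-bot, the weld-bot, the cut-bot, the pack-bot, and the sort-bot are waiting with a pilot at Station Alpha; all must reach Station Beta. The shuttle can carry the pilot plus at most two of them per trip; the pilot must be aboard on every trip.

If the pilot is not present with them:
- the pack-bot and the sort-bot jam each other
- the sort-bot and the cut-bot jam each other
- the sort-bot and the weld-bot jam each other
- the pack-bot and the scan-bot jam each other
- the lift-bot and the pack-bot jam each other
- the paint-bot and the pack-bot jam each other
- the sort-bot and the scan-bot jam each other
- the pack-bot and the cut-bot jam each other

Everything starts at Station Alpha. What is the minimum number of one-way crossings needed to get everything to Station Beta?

11

Counting alone: the pilot can take at most 2 across per trip to Station Beta, so moving all 7 needs at least 4 loaded trips out, with a return between consecutive ones — at least 7 crossings.
The safety rule pushes this higher. Following every safe sequence of crossings, the most of the 7 that can be at Station Beta as the shuttle arrives there on crossings 7, 9 is 5, 6 respectively — never all 7.
So no plan with fewer than 11 crossings exists, and this one achieves 11:
1. Pilot goes to Station Beta with the pack-bot and the sort-bot.  [Station Alpha: the cut-bot, the lift-bot, the paint-bot, the scan-bot, the weld-bot | Station Beta: the pack-bot, the sort-bot]
2. Pilot goes back to Station Alpha with the pack-bot.  [Station Alpha: the cut-bot, the lift-bot, the pack-bot, the paint-bot, the scan-bot, the weld-bot | Station Beta: the sort-bot]
3. Pilot goes to Station Beta with the lift-bot and the pack-bot.  [Station Alpha: the cut-bot, the paint-bot, the scan-bot, the weld-bot | Station Beta: the lift-bot, the pack-bot, the sort-bot]
4. Pilot goes back to Station Alpha with the pack-bot.  [Station Alpha: the cut-bot, the pack-bot, the paint-bot, the scan-bot, the weld-bot | Station Beta: the lift-bot, the sort-bot]
5. Pilot goes to Station Beta with the pack-bot and the paint-bot.  [Station Alpha: the cut-bot, the scan-bot, the weld-bot | Station Beta: the lift-bot, the pack-bot, the paint-bot, the sort-bot]
6. Pilot goes back to Station Alpha with the pack-bot.  [Station Alpha: the cut-bot, the pack-bot, the scan-bot, the weld-bot | Station Beta: the lift-bot, the paint-bot, the sort-bot]
7. Pilot goes to Station Beta with the cut-bot and the scan-bot.  [Station Alpha: the pack-bot, the weld-bot | Station Beta: the cut-bot, the lift-bot, the paint-bot, the scan-bot, the sort-bot]
8. Pilot goes back to Station Alpha with the sort-bot.  [Station Alpha: the pack-bot, the sort-bot, the weld-bot | Station Beta: the cut-bot, the lift-bot, the paint-bot, the scan-bot]
9. Pilot goes to Station Beta with the pack-bot and the weld-bot.  [Station Alpha: the sort-bot | Station Beta: the cut-bot, the lift-bot, the pack-bot, the paint-bot, the scan-bot, the weld-bot]
10. Pilot goes back to Station Alpha with the pack-bot.  [Station Alpha: the pack-bot, the sort-bot | Station Beta: the cut-bot, the lift-bot, the paint-bot, the scan-bot, the weld-bot]
11. Pilot goes to Station Beta with the pack-bot and the sort-bot.  [Station Alpha: — | Station Beta: the cut-bot, the lift-bot, the pack-bot, the paint-bot, the scan-bot, the sort-bot, the weld-bot]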